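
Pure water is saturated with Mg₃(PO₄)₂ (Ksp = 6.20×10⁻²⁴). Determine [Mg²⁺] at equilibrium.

Mg₃(PO₄)₂(s) ⇌ 3 Mg²⁺(aq) + 2 PO₄³⁻(aq)
With molar solubility s: [Mg²⁺] = 3s, [PO₄³⁻] = 2s.
Ksp = [Mg²⁺]^3[PO₄³⁻]^2 = (3s)^3 · (2s)^2 = 108s^5 = 6.20×10⁻²⁴
s = 8.95×10⁻⁶ mol L⁻¹
[Mg²⁺] = 3s = 2.68×10⁻⁵ mol L⁻¹

2.68×10⁻⁵ M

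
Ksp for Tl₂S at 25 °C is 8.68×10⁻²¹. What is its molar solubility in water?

1.29×10⁻⁷ M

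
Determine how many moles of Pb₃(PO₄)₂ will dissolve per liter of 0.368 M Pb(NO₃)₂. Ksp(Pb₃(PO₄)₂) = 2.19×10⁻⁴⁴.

3.31×10⁻²² M

Pb₃(PO₄)₂(s) ⇌ 3 Pb²⁺(aq) + 2 PO₄³⁻(aq)
The solution already contains Pb²⁺ at 0.368 M. Let s be the molar solubility of Pb₃(PO₄)₂.
[Pb²⁺] ≈ 0.368 M (common ion dominates); [PO₄³⁻] = 2s.
Ksp = [Pb²⁺]^3[PO₄³⁻]^2 = (0.368)^3(2s)^2
(2s)^2 = 2.19×10⁻⁴⁴ / (0.368)^3 = 4.39×10⁻⁴³
s = 3.31×10⁻²² M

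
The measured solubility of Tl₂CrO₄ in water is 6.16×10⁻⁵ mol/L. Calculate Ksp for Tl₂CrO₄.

Tl₂CrO₄(s) ⇌ 2 Tl⁺(aq) + CrO₄²⁻(aq)
Let s be the molar solubility. Then [Tl⁺] = 2s and [CrO₄²⁻] = s.
Ksp = [Tl⁺]^2[CrO₄²⁻] = (2s)^2 · s = 4s^3
Ksp = 4 × (6.16×10⁻⁵)^3 = 9.35×10⁻¹³

Ksp = 9.35×10⁻¹³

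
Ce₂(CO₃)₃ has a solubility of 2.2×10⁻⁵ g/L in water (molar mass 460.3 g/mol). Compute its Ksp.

Ksp = 2.7×10⁻³⁵

Convert to molarity: s = 2.2×10⁻⁵ / 460.3 = 4.779×10⁻⁸ mol/L
Ce₂(CO₃)₃(s) ⇌ 2 Ce³⁺(aq) + 3 CO₃²⁻(aq)
For each mole of Ce₂(CO₃)₃ that dissolves per liter, [Ce³⁺] = 2s and [CO₃²⁻] = 3s; let s denote this solubility.
Ksp = [Ce³⁺]^2[CO₃²⁻]^3 = (2s)^2 · (3s)^3 = 108s^5
Ksp = 108 × (4.779×10⁻⁸)^5 = 2.7×10⁻³⁵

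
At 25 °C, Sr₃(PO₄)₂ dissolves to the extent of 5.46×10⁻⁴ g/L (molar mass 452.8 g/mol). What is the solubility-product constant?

Convert to molarity: s = 5.46×10⁻⁴ / 452.8 = 1.2058×10⁻⁶ mol/L
Sr₃(PO₄)₂(s) ⇌ 3 Sr²⁺(aq) + 2 PO₄³⁻(aq)
With molar solubility s: [Sr²⁺] = 3s, [PO₄³⁻] = 2s.
Ksp = [Sr²⁺]^3[PO₄³⁻]^2 = (3s)^3 · (2s)^2 = 108s^5
Ksp = 108 × (1.2058×10⁻⁶)^5 = 2.75×10⁻²⁸

Ksp = 2.75×10⁻²⁸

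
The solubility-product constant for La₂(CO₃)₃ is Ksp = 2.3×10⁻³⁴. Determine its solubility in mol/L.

7.3×10⁻⁸ M

La₂(CO₃)₃(s) ⇌ 2 La³⁺(aq) + 3 CO₃²⁻(aq)
If s mol/L of La₂(CO₃)₃ dissolves, [La³⁺] = 2s and [CO₃²⁻] = 3s.
Ksp = [La³⁺]^2[CO₃²⁻]^3 = (2s)^2 · (3s)^3 = 108s^5
108s^5 = 2.3×10⁻³⁴  ⇒  s^5 = 2.1×10⁻³⁶
s = 7.3×10⁻⁸ mol/L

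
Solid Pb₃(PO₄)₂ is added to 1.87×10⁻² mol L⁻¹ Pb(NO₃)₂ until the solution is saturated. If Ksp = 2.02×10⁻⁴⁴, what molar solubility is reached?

Pb₃(PO₄)₂(s) ⇌ 3 Pb²⁺(aq) + 2 PO₄³⁻(aq)
Pb²⁺ is already present at 1.87×10⁻² mol L⁻¹. If s mol/L of Pb₃(PO₄)₂ dissolves, [PO₄³⁻] = 2s while [Pb²⁺] ≈ 1.87×10⁻² mol L⁻¹.
Ksp = [Pb²⁺]^3[PO₄³⁻]^2 = (1.87×10⁻²)^3(2s)^2
(2s)^2 = 2.02×10⁻⁴⁴ / (1.87×10⁻²)^3 = 3.09×10⁻³⁹
s = 2.78×10⁻²⁰ mol L⁻¹

2.78×10⁻²⁰ M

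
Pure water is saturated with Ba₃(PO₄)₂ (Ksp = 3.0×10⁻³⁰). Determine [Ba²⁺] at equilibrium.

Ba₃(PO₄)₂(s) ⇌ 3 Ba²⁺(aq) + 2 PO₄³⁻(aq)
For each mole of Ba₃(PO₄)₂ that dissolves per liter, [Ba²⁺] = 3s and [PO₄³⁻] = 2s; let s denote this solubility.
Ksp = [Ba²⁺]^3[PO₄³⁻]^2 = (3s)^3 · (2s)^2 = 108s^5 = 3.0×10⁻³⁰
s = 4.9×10⁻⁷ mol/L
[Ba²⁺] = 3s = 1.5×10⁻⁶ mol/L

1.5×10⁻⁶ M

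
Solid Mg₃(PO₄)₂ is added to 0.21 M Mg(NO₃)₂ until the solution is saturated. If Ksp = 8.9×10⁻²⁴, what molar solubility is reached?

Mg₃(PO₄)₂(s) ⇌ 3 Mg²⁺(aq) + 2 PO₄³⁻(aq)
With Mg²⁺ already at 0.21 M and s small, take [Mg²⁺] ≈ 0.21 M and [PO₄³⁻] = 2s.
Ksp = [Mg²⁺]^3[PO₄³⁻]^2 = (0.21)^3(2s)^2
(2s)^2 = 8.9×10⁻²⁴ / (0.21)^3 = 9.6×10⁻²²
s = 1.6×10⁻¹¹ M

1.6×10⁻¹¹ M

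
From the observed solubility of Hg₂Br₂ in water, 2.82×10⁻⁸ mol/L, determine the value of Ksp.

Ksp = 8.97×10⁻²³

Hg₂Br₂(s) ⇌ Hg₂²⁺(aq) + 2 Br⁻(aq)
Call the molar solubility s, so that [Hg₂²⁺] = s and [Br⁻] = 2s.
Ksp = [Hg₂²⁺][Br⁻]^2 = s · (2s)^2 = 4s^3
Ksp = 4 × (2.82×10⁻⁸)^3 = 8.97×10⁻²³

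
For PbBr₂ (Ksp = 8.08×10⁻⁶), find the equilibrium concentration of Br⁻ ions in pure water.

PbBr₂(s) ⇌ Pb²⁺(aq) + 2 Br⁻(aq)
Call the molar solubility s, so that [Pb²⁺] = s and [Br⁻] = 2s.
Ksp = [Pb²⁺][Br⁻]^2 = s · (2s)^2 = 4s^3 = 8.08×10⁻⁶
s = 1.26×10⁻² mol/L
[Br⁻] = 2s = 2.53×10⁻² mol/L

2.53×10⁻² M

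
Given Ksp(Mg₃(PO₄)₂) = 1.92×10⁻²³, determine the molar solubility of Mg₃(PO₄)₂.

1.12×10⁻⁵ M

Mg₃(PO₄)₂(s) ⇌ 3 Mg²⁺(aq) + 2 PO₄³⁻(aq)
With molar solubility s: [Mg²⁺] = 3s, [PO₄³⁻] = 2s.
Ksp = [Mg²⁺]^3[PO₄³⁻]^2 = (3s)^3 · (2s)^2 = 108s^5
108s^5 = 1.92×10⁻²³  ⇒  s^5 = 1.78×10⁻²⁵
Taking the 5th root, s = 1.12×10⁻⁵ mol/L.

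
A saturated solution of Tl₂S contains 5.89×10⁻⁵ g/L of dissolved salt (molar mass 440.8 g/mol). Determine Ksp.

Ksp = 9.54×10⁻²¹

Convert to molarity: s = 5.89×10⁻⁵ / 440.8 = 1.3362×10⁻⁷ mol/L
Tl₂S(s) ⇌ 2 Tl⁺(aq) + S²⁻(aq)
Call the molar solubility s, so that [Tl⁺] = 2s and [S²⁻] = s.
Ksp = [Tl⁺]^2[S²⁻] = (2s)^2 · s = 4s^3
Ksp = 4 × (1.3362×10⁻⁷)^3 = 9.54×10⁻²¹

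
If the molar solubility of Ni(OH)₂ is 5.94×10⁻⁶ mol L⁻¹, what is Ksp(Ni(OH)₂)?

Ni(OH)₂(s) ⇌ Ni²⁺(aq) + 2 OH⁻(aq)
For each mole of Ni(OH)₂ that dissolves per liter, [Ni²⁺] = s and [OH⁻] = 2s; let s denote this solubility.
Ksp = [Ni²⁺][OH⁻]^2 = s · (2s)^2 = 4s^3
Ksp = 4 × (5.94×10⁻⁶)^3 = 8.38×10⁻¹⁶

Ksp = 8.38×10⁻¹⁶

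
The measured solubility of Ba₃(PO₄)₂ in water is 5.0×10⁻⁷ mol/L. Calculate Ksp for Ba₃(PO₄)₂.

Ksp = 3.4×10⁻³⁰

Ba₃(PO₄)₂(s) ⇌ 3 Ba²⁺(aq) + 2 PO₄³⁻(aq)
Call the molar solubility s, so that [Ba²⁺] = 3s and [PO₄³⁻] = 2s.
Ksp = [Ba²⁺]^3[PO₄³⁻]^2 = (3s)^3 · (2s)^2 = 108s^5
Ksp = 108 × (5.0×10⁻⁷)^5 = 3.4×10⁻³⁰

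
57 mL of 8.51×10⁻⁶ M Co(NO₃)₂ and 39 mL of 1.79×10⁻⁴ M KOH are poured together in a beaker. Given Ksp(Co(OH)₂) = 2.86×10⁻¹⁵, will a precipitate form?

Yes

After mixing, V = 57 mL + 39 mL = 96 mL.
[Co²⁺] = (8.51×10⁻⁶)(57)/96 = 5.05×10⁻⁶ M
[OH⁻] = (1.79×10⁻⁴)(39)/96 = 7.27×10⁻⁵ M
Q = [Co²⁺][OH⁻]^2 = 2.67×10⁻¹⁴
Because Q > Ksp (2.67×10⁻¹⁴ vs 2.86×10⁻¹⁵), a precipitate of Co(OH)₂ forms.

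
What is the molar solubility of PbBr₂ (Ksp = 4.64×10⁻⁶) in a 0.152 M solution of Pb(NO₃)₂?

PbBr₂(s) ⇌ Pb²⁺(aq) + 2 Br⁻(aq)
The solution already contains Pb²⁺ at 0.152 M. Let s be the molar solubility of PbBr₂.
[Pb²⁺] ≈ 0.152 M (common ion dominates); [Br⁻] = 2s.
Ksp = [Pb²⁺][Br⁻]^2 = (0.152)(2s)^2
(2s)^2 = 4.64×10⁻⁶ / (0.152) = 3.05×10⁻⁵
s = 2.76×10⁻³ M

2.76×10⁻³ M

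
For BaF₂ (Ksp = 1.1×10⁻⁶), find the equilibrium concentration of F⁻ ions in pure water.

BaF₂(s) ⇌ Ba²⁺(aq) + 2 F⁻(aq)
Let s be the molar solubility. Then [Ba²⁺] = s and [F⁻] = 2s.
Ksp = [Ba²⁺][F⁻]^2 = s · (2s)^2 = 4s^3 = 1.1×10⁻⁶
s = 6.5×10⁻³ M
[F⁻] = 2s = 1.3×10⁻² M

1.3×10⁻² M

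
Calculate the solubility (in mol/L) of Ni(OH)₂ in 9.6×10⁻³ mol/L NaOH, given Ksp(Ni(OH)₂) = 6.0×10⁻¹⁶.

Ni(OH)₂(s) ⇌ Ni²⁺(aq) + 2 OH⁻(aq)
The solution already contains OH⁻ at 9.6×10⁻³ mol/L. Let s be the molar solubility of Ni(OH)₂.
[OH⁻] ≈ 9.6×10⁻³ mol/L (common ion dominates); [Ni²⁺] = s.
Ksp = [Ni²⁺][OH⁻]^2 = s(9.6×10⁻³)^2
s = 6.0×10⁻¹⁶ / (9.6×10⁻³)^2 = 6.5×10⁻¹²
s = 6.5×10⁻¹² mol/L

6.5×10⁻¹² M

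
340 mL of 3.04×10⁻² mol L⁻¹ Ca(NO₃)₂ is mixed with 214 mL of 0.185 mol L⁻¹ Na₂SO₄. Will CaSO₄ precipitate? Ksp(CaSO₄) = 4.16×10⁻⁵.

Total volume after mixing = 340 + 214 = 554 mL.
[Ca²⁺] = (3.04×10⁻²)(340)/554 = 1.87×10⁻² mol L⁻¹
[SO₄²⁻] = (0.185)(214)/554 = 7.15×10⁻² mol L⁻¹
Q = [Ca²⁺][SO₄²⁻] = 1.33×10⁻³
Because Q > Ksp (1.33×10⁻³ vs 4.16×10⁻⁵), a precipitate of CaSO₄ forms.

Yes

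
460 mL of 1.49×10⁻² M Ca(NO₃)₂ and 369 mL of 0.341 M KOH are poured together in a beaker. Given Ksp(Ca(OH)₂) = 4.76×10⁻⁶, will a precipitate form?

Yes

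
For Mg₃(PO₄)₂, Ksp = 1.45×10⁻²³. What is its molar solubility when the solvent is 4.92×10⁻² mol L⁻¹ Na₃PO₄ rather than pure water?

Mg₃(PO₄)₂(s) ⇌ 3 Mg²⁺(aq) + 2 PO₄³⁻(aq)
PO₄³⁻ is already present at 4.92×10⁻² mol L⁻¹. If s mol/L of Mg₃(PO₄)₂ dissolves, [Mg²⁺] = 3s while [PO₄³⁻] ≈ 4.92×10⁻² mol L⁻¹.
Ksp = [Mg²⁺]^3[PO₄³⁻]^2 = (3s)^3(4.92×10⁻²)^2
(3s)^3 = 1.45×10⁻²³ / (4.92×10⁻²)^2 = 5.99×10⁻²¹
s = 6.05×10⁻⁸ mol L⁻¹

6.05×10⁻⁸ M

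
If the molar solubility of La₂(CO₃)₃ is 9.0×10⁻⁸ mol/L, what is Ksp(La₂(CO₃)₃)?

La₂(CO₃)₃(s) ⇌ 2 La³⁺(aq) + 3 CO₃²⁻(aq)
For each mole of La₂(CO₃)₃ that dissolves per liter, [La³⁺] = 2s and [CO₃²⁻] = 3s; let s denote this solubility.
Ksp = [La³⁺]^2[CO₃²⁻]^3 = (2s)^2 · (3s)^3 = 108s^5
Ksp = 108 × (9.0×10⁻⁸)^5 = 6.4×10⁻³⁴

Ksp = 6.4×10⁻³⁴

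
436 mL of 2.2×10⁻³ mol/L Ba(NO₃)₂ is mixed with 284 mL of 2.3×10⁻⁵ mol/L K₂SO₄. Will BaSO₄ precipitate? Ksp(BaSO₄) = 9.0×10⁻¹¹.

Total volume after mixing = 436 + 284 = 720 mL.
[Ba²⁺] = (2.2×10⁻³)(436)/720 = 1.3×10⁻³ mol/L
[SO₄²⁻] = (2.3×10⁻⁵)(284)/720 = 9.1×10⁻⁶ mol/L
Q = [Ba²⁺][SO₄²⁻] = 1.2×10⁻⁸
Q = 1.2×10⁻⁸ > Ksp = 9.0×10⁻¹¹, so the solution is supersaturated and BaSO₄ precipitates.

Yes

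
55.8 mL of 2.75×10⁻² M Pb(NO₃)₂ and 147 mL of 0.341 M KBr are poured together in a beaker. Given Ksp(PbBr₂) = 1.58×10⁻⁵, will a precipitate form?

After mixing, V = 55.8 mL + 147 mL = 202.8 mL.
[Pb²⁺] = (2.75×10⁻²)(55.8)/202.8 = 7.57×10⁻³ M
[Br⁻] = (0.341)(147)/202.8 = 0.247 M
Q = [Pb²⁺][Br⁻]^2 = 4.62×10⁻⁴
Q = 4.62×10⁻⁴ > Ksp = 1.58×10⁻⁵, so the solution is supersaturated and PbBr₂ precipitates.

Yes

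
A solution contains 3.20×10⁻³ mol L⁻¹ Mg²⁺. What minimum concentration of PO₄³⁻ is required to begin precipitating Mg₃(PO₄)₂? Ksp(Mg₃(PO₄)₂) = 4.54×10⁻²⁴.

1.18×10⁻⁸ M

Precipitation begins when Q = Ksp.
Mg₃(PO₄)₂(s) ⇌ 3 Mg²⁺(aq) + 2 PO₄³⁻(aq)
Ksp = [Mg²⁺]^3[PO₄³⁻]^2 = [PO₄³⁻]^2(3.20×10⁻³)^3
[PO₄³⁻]^2 = 4.54×10⁻²⁴ / (3.20×10⁻³)^3 = 1.39×10⁻¹⁶
[PO₄³⁻] = 1.18×10⁻⁸ mol L⁻¹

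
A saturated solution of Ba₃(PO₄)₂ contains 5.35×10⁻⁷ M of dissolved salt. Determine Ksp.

Ksp = 4.73×10⁻³⁰

Ba₃(PO₄)₂(s) ⇌ 3 Ba²⁺(aq) + 2 PO₄³⁻(aq)
If s mol/L of Ba₃(PO₄)₂ dissolves, [Ba²⁺] = 3s and [PO₄³⁻] = 2s.
Ksp = [Ba²⁺]^3[PO₄³⁻]^2 = (3s)^3 · (2s)^2 = 108s^5
Ksp = 108 × (5.35×10⁻⁷)^5 = 4.73×10⁻³⁰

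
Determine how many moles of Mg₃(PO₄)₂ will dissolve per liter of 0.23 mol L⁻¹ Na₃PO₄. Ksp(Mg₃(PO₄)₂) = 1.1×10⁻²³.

Mg₃(PO₄)₂(s) ⇌ 3 Mg²⁺(aq) + 2 PO₄³⁻(aq)
Let s be the solubility of Mg₃(PO₄)₂ here. The common ion gives [PO₄³⁻] ≈ 0.23 mol L⁻¹, and [Mg²⁺] = 3s.
Ksp = [Mg²⁺]^3[PO₄³⁻]^2 = (3s)^3(0.23)^2
(3s)^3 = 1.1×10⁻²³ / (0.23)^2 = 2.1×10⁻²²
s = 2.0×10⁻⁸ mol L⁻¹

2.0×10⁻⁸ M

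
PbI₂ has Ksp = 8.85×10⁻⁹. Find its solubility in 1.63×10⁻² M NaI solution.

3.33×10⁻⁵ M

PbI₂(s) ⇌ Pb²⁺(aq) + 2 I⁻(aq)
I⁻ is already present at 1.63×10⁻² M. If s mol/L of PbI₂ dissolves, [Pb²⁺] = s while [I⁻] ≈ 1.63×10⁻² M.
Ksp = [Pb²⁺][I⁻]^2 = s(1.63×10⁻²)^2
s = 8.85×10⁻⁹ / (1.63×10⁻²)^2 = 3.33×10⁻⁵
s = 3.33×10⁻⁵ M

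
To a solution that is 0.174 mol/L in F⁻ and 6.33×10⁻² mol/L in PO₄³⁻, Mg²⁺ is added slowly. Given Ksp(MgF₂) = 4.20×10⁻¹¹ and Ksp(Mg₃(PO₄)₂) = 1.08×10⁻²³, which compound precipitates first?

MgF₂

A salt starts to precipitate once the ion product Q reaches its Ksp.
For MgF₂: [Mg²⁺] = (Ksp/[F⁻]^2) = 1.39×10⁻⁹ mol/L
For Mg₃(PO₄)₂: [Mg²⁺] = (Ksp/[PO₄³⁻]^2)^(1/3) = 1.39×10⁻⁷ mol/L
Since MgF₂ needs less Mg²⁺ to reach saturation, it precipitates first.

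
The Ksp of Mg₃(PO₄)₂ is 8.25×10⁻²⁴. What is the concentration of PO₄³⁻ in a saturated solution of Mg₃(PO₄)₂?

Mg₃(PO₄)₂(s) ⇌ 3 Mg²⁺(aq) + 2 PO₄³⁻(aq)
With molar solubility s: [Mg²⁺] = 3s, [PO₄³⁻] = 2s.
Ksp = [Mg²⁺]^3[PO₄³⁻]^2 = (3s)^3 · (2s)^2 = 108s^5 = 8.25×10⁻²⁴
s = 9.48×10⁻⁶ mol L⁻¹
[PO₄³⁻] = 2s = 1.90×10⁻⁵ mol L⁻¹

1.90×10⁻⁵ M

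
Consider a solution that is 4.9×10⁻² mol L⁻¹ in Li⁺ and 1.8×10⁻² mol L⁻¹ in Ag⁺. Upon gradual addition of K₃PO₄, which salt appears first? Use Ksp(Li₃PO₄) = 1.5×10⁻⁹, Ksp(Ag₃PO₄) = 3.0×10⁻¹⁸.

Ag₃PO₄

The threshold for precipitation is Q = Ksp.
For Li₃PO₄: [PO₄³⁻] = (Ksp/[Li⁺]^3) = 1.3×10⁻⁵ mol L⁻¹
For Ag₃PO₄: [PO₄³⁻] = (Ksp/[Ag⁺]^3) = 5.1×10⁻¹³ mol L⁻¹
Since Ag₃PO₄ needs less PO₄³⁻ to reach saturation, it precipitates first.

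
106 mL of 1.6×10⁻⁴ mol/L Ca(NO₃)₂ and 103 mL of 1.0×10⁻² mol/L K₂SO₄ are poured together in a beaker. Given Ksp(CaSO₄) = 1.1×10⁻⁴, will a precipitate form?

The combined volume is 209 mL.
[Ca²⁺] = (1.6×10⁻⁴)(106)/209 = 8.1×10⁻⁵ mol/L
[SO₄²⁻] = (1.0×10⁻²)(103)/209 = 4.9×10⁻³ mol/L
Q = [Ca²⁺][SO₄²⁻] = 4.0×10⁻⁷
Q < Ksp (4.0×10⁻⁷ vs 1.1×10⁻⁴); the solution remains unsaturated and no precipitate forms.

No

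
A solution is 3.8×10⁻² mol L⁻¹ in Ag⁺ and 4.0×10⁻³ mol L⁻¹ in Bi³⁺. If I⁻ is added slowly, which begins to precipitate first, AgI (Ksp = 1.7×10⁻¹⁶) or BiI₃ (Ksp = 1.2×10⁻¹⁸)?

Each salt precipitates once Q = Ksp for that salt.
For AgI: [I⁻] = (Ksp/[Ag⁺]) = 4.5×10⁻¹⁵ mol L⁻¹
For BiI₃: [I⁻] = (Ksp/[Bi³⁺])^(1/3) = 6.7×10⁻⁶ mol L⁻¹
The smaller threshold [I⁻] is reached first, so AgI precipitates first.

AgI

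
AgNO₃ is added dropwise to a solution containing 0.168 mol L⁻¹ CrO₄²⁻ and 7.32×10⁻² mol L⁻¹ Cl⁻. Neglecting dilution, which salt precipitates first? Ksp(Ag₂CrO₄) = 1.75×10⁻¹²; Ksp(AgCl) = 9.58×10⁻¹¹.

Precipitation begins when Q = Ksp.
For Ag₂CrO₄: [Ag⁺] = (Ksp/[CrO₄²⁻])^(1/2) = 3.23×10⁻⁶ mol L⁻¹
For AgCl: [Ag⁺] = (Ksp/[Cl⁻]) = 1.31×10⁻⁹ mol L⁻¹
The smaller threshold [Ag⁺] is reached first, so AgCl precipitates first.

AgCl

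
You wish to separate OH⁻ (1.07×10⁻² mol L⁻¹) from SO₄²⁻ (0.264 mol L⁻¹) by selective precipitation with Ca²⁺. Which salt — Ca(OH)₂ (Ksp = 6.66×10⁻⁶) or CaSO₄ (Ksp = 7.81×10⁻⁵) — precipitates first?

Each salt precipitates once Q = Ksp for that salt.
For Ca(OH)₂: [Ca²⁺] = (Ksp/[OH⁻]^2) = 5.82×10⁻² mol L⁻¹
For CaSO₄: [Ca²⁺] = (Ksp/[SO₄²⁻]) = 2.96×10⁻⁴ mol L⁻¹
CaSO₄ requires the lower [Ca²⁺], so it precipitates first.

CaSO₄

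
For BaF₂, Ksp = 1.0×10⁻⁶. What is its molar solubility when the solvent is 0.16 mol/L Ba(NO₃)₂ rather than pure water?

1.3×10⁻³ M

BaF₂(s) ⇌ Ba²⁺(aq) + 2 F⁻(aq)
Let s be the solubility of BaF₂ here. The common ion gives [Ba²⁺] ≈ 0.16 mol/L, and [F⁻] = 2s.
Ksp = [Ba²⁺][F⁻]^2 = (0.16)(2s)^2
(2s)^2 = 1.0×10⁻⁶ / (0.16) = 6.3×10⁻⁶
s = 1.3×10⁻³ mol/L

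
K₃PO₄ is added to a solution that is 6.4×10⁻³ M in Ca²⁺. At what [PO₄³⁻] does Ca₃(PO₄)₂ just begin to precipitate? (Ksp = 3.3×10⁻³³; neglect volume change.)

1.1×10⁻¹³ M

The threshold for precipitation is Q = Ksp.
Ca₃(PO₄)₂(s) ⇌ 3 Ca²⁺(aq) + 2 PO₄³⁻(aq)
Ksp = [Ca²⁺]^3[PO₄³⁻]^2 = [PO₄³⁻]^2(6.4×10⁻³)^3
[PO₄³⁻]^2 = 3.3×10⁻³³ / (6.4×10⁻³)^3 = 1.3×10⁻²⁶
[PO₄³⁻] = 1.1×10⁻¹³ M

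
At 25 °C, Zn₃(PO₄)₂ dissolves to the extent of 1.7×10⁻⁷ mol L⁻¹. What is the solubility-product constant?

Zn₃(PO₄)₂(s) ⇌ 3 Zn²⁺(aq) + 2 PO₄³⁻(aq)
For each mole of Zn₃(PO₄)₂ that dissolves per liter, [Zn²⁺] = 3s and [PO₄³⁻] = 2s; let s denote this solubility.
Ksp = [Zn²⁺]^3[PO₄³⁻]^2 = (3s)^3 · (2s)^2 = 108s^5
Ksp = 108 × (1.7×10⁻⁷)^5 = 1.5×10⁻³²

Ksp = 1.5×10⁻³²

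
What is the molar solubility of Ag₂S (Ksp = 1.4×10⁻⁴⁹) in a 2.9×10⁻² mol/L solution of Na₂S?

1.1×10⁻²⁴ M

Ag₂S(s) ⇌ 2 Ag⁺(aq) + S²⁻(aq)
The solution already contains S²⁻ at 2.9×10⁻² mol/L. Let s be the molar solubility of Ag₂S.
[S²⁻] ≈ 2.9×10⁻² mol/L (common ion dominates); [Ag⁺] = 2s.
Ksp = [Ag⁺]^2[S²⁻] = (2s)^2(2.9×10⁻²)
(2s)^2 = 1.4×10⁻⁴⁹ / (2.9×10⁻²) = 4.8×10⁻⁴⁸
s = 1.1×10⁻²⁴ mol/L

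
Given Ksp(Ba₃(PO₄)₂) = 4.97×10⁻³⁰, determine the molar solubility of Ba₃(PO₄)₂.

5.40×10⁻⁷ M

Ba₃(PO₄)₂(s) ⇌ 3 Ba²⁺(aq) + 2 PO₄³⁻(aq)
If s mol/L of Ba₃(PO₄)₂ dissolves, [Ba²⁺] = 3s and [PO₄³⁻] = 2s.
Ksp = [Ba²⁺]^3[PO₄³⁻]^2 = (3s)^3 · (2s)^2 = 108s^5
108s^5 = 4.97×10⁻³⁰  ⇒  s^5 = 4.60×10⁻³²
s = (4.60×10⁻³²)^(1/5) = 5.40×10⁻⁷ M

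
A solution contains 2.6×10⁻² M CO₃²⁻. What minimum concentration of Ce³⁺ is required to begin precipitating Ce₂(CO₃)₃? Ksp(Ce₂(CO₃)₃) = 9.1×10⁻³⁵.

2.3×10⁻¹⁵ M

The threshold for precipitation is Q = Ksp.
Ce₂(CO₃)₃(s) ⇌ 2 Ce³⁺(aq) + 3 CO₃²⁻(aq)
Ksp = [Ce³⁺]^2[CO₃²⁻]^3 = [Ce³⁺]^2(2.6×10⁻²)^3
[Ce³⁺]^2 = 9.1×10⁻³⁵ / (2.6×10⁻²)^3 = 5.2×10⁻³⁰
[Ce³⁺] = 2.3×10⁻¹⁵ M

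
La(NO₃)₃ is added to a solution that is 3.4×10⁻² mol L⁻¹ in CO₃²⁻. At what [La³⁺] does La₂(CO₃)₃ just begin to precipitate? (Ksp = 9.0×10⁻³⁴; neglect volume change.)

Precipitation of each salt begins when its ion product equals Ksp.
La₂(CO₃)₃(s) ⇌ 2 La³⁺(aq) + 3 CO₃²⁻(aq)
Ksp = [La³⁺]^2[CO₃²⁻]^3 = [La³⁺]^2(3.4×10⁻²)^3
[La³⁺]^2 = 9.0×10⁻³⁴ / (3.4×10⁻²)^3 = 2.3×10⁻²⁹
[La³⁺] = 4.8×10⁻¹⁵ mol L⁻¹

4.8×10⁻¹⁵ M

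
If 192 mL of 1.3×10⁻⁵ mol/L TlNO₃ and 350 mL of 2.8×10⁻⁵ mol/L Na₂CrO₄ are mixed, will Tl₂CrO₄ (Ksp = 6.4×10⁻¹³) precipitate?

After mixing, V = 192 mL + 350 mL = 542 mL.
[Tl⁺] = (1.3×10⁻⁵)(192)/542 = 4.6×10⁻⁶ mol/L
[CrO₄²⁻] = (2.8×10⁻⁵)(350)/542 = 1.8×10⁻⁵ mol/L
Q = [Tl⁺]^2[CrO₄²⁻] = 3.8×10⁻¹⁶
Q < Ksp (3.8×10⁻¹⁶ vs 6.4×10⁻¹³); the solution remains unsaturated and no precipitate forms.

No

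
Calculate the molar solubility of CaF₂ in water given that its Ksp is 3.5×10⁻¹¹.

2.1×10⁻⁴ M

CaF₂(s) ⇌ Ca²⁺(aq) + 2 F⁻(aq)
Let s be the molar solubility. Then [Ca²⁺] = s and [F⁻] = 2s.
Ksp = [Ca²⁺][F⁻]^2 = s · (2s)^2 = 4s^3
4s^3 = 3.5×10⁻¹¹  ⇒  s^3 = 8.8×10⁻¹²
s = (8.8×10⁻¹²)^(1/3) = 2.1×10⁻⁴ M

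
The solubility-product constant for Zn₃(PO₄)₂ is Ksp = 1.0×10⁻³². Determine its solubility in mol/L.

Zn₃(PO₄)₂(s) ⇌ 3 Zn²⁺(aq) + 2 PO₄³⁻(aq)
If s mol/L of Zn₃(PO₄)₂ dissolves, [Zn²⁺] = 3s and [PO₄³⁻] = 2s.
Ksp = [Zn²⁺]^3[PO₄³⁻]^2 = (3s)^3 · (2s)^2 = 108s^5
108s^5 = 1.0×10⁻³²  ⇒  s^5 = 9.3×10⁻³⁵
s = 1.6×10⁻⁷ mol/L

1.6×10⁻⁷ M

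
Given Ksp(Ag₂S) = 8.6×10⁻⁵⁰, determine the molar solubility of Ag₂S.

Ag₂S(s) ⇌ 2 Ag⁺(aq) + S²⁻(aq)
If s mol/L of Ag₂S dissolves, [Ag⁺] = 2s and [S²⁻] = s.
Ksp = [Ag⁺]^2[S²⁻] = (2s)^2 · s = 4s^3
4s^3 = 8.6×10⁻⁵⁰  ⇒  s^3 = 2.2×10⁻⁵⁰
s = (2.2×10⁻⁵⁰)^(1/3) = 2.8×10⁻¹⁷ mol L⁻¹

2.8×10⁻¹⁷ M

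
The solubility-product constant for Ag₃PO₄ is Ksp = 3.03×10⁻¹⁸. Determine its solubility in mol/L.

Ag₃PO₄(s) ⇌ 3 Ag⁺(aq) + PO₄³⁻(aq)
Let s be the molar solubility. Then [Ag⁺] = 3s and [PO₄³⁻] = s.
Ksp = [Ag⁺]^3[PO₄³⁻] = (3s)^3 · s = 27s^4
27s^4 = 3.03×10⁻¹⁸  ⇒  s^4 = 1.12×10⁻¹⁹
Taking the 4th root, s = 1.83×10⁻⁵ mol L⁻¹.

1.83×10⁻⁵ M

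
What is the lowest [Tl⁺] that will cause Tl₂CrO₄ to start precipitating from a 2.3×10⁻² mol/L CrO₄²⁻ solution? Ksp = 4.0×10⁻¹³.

4.2×10⁻⁶ M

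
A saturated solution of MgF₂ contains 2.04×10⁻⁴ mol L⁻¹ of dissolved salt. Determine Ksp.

Ksp = 3.40×10⁻¹¹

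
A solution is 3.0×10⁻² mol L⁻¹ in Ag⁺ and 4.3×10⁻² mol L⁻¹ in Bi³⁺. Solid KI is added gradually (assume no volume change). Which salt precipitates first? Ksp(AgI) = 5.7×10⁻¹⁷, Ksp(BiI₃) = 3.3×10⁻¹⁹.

Precipitation begins when Q = Ksp.
For AgI: [I⁻] = (Ksp/[Ag⁺]) = 1.9×10⁻¹⁵ mol L⁻¹
For BiI₃: [I⁻] = (Ksp/[Bi³⁺])^(1/3) = 2.0×10⁻⁶ mol L⁻¹
The smaller threshold [I⁻] is reached first, so AgI precipitates first.

AgI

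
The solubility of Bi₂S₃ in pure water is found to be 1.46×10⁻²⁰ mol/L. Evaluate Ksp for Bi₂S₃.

Ksp = 7.16×10⁻⁹⁸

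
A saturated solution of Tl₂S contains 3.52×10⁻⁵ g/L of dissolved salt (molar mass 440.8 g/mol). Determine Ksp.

Ksp = 2.04×10⁻²¹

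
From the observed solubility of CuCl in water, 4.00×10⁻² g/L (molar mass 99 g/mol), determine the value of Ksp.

Ksp = 1.63×10⁻⁷

Molar solubility s = (4.00×10⁻² g/L) / (99 g/mol) = 4.0404×10⁻⁴ mol/L
CuCl(s) ⇌ Cu⁺(aq) + Cl⁻(aq)
Call the molar solubility s, so that [Cu⁺] = s and [Cl⁻] = s.
Ksp = [Cu⁺][Cl⁻] = s · s = s^2
Ksp = (4.0404×10⁻⁴)^2 = 1.63×10⁻⁷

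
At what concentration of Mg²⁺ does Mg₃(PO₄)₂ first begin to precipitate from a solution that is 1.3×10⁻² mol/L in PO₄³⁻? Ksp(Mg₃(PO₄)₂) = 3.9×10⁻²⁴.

2.8×10⁻⁷ M

Each salt precipitates once Q = Ksp for that salt.
Mg₃(PO₄)₂(s) ⇌ 3 Mg²⁺(aq) + 2 PO₄³⁻(aq)
Ksp = [Mg²⁺]^3[PO₄³⁻]^2 = [Mg²⁺]^3(1.3×10⁻²)^2
[Mg²⁺]^3 = 3.9×10⁻²⁴ / (1.3×10⁻²)^2 = 2.3×10⁻²⁰
[Mg²⁺] = 2.8×10⁻⁷ mol/L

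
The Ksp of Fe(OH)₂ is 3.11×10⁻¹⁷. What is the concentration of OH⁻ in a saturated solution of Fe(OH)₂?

3.96×10⁻⁶ M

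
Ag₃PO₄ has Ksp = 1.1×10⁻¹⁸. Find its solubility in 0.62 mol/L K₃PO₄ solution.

4.0×10⁻⁷ M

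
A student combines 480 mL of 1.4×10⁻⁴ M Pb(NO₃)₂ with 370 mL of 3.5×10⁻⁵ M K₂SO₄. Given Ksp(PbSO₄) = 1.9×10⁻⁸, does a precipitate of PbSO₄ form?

No

The combined volume is 850 mL.
[Pb²⁺] = (1.4×10⁻⁴)(480)/850 = 7.9×10⁻⁵ M
[SO₄²⁻] = (3.5×10⁻⁵)(370)/850 = 1.5×10⁻⁵ M
Q = [Pb²⁺][SO₄²⁻] = 1.2×10⁻⁹
Q = 1.2×10⁻⁹ < Ksp = 1.9×10⁻⁸, so the solution is unsaturated and no precipitate forms.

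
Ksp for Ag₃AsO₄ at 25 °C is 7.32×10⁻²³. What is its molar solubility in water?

1.28×10⁻⁶ M

Ag₃AsO₄(s) ⇌ 3 Ag⁺(aq) + AsO₄³⁻(aq)
With molar solubility s: [Ag⁺] = 3s, [AsO₄³⁻] = s.
Ksp = [Ag⁺]^3[AsO₄³⁻] = (3s)^3 · s = 27s^4
27s^4 = 7.32×10⁻²³  ⇒  s^4 = 2.71×10⁻²⁴
Taking the 4th root, s = 1.28×10⁻⁶ mol/L.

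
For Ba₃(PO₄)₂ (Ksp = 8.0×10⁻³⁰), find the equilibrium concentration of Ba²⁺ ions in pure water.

1.8×10⁻⁶ M

Ba₃(PO₄)₂(s) ⇌ 3 Ba²⁺(aq) + 2 PO₄³⁻(aq)
Call the molar solubility s, so that [Ba²⁺] = 3s and [PO₄³⁻] = 2s.
Ksp = [Ba²⁺]^3[PO₄³⁻]^2 = (3s)^3 · (2s)^2 = 108s^5 = 8.0×10⁻³⁰
s = 5.9×10⁻⁷ M
[Ba²⁺] = 3s = 1.8×10⁻⁶ M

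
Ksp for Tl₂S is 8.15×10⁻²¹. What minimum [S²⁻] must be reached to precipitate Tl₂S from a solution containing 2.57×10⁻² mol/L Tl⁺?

1.23×10⁻¹⁷ M

Precipitation begins when Q = Ksp.
Tl₂S(s) ⇌ 2 Tl⁺(aq) + S²⁻(aq)
Ksp = [Tl⁺]^2[S²⁻] = [S²⁻](2.57×10⁻²)^2
[S²⁻] = 8.15×10⁻²¹ / (2.57×10⁻²)^2 = 1.23×10⁻¹⁷
[S²⁻] = 1.23×10⁻¹⁷ mol/L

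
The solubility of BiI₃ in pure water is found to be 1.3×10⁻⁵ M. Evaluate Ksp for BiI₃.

Ksp = 7.7×10⁻¹⁹

BiI₃(s) ⇌ Bi³⁺(aq) + 3 I⁻(aq)
Let s be the molar solubility. Then [Bi³⁺] = s and [I⁻] = 3s.
Ksp = [Bi³⁺][I⁻]^3 = s · (3s)^3 = 27s^4
Ksp = 27 × (1.3×10⁻⁵)^4 = 7.7×10⁻¹⁹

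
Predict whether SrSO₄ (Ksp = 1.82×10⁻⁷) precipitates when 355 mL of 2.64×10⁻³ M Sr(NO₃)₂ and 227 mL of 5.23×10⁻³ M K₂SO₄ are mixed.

Yes

After mixing, V = 355 mL + 227 mL = 582 mL.
[Sr²⁺] = (2.64×10⁻³)(355)/582 = 1.61×10⁻³ M
[SO₄²⁻] = (5.23×10⁻³)(227)/582 = 2.04×10⁻³ M
Q = [Sr²⁺][SO₄²⁻] = 3.28×10⁻⁶
Because Q > Ksp (3.28×10⁻⁶ vs 1.82×10⁻⁷), a precipitate of SrSO₄ forms.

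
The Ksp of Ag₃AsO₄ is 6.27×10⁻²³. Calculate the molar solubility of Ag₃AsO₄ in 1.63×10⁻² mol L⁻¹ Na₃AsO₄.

5.22×10⁻⁸ M

Ag₃AsO₄(s) ⇌ 3 Ag⁺(aq) + AsO₄³⁻(aq)
Let s be the solubility of Ag₃AsO₄ here. The common ion gives [AsO₄³⁻] ≈ 1.63×10⁻² mol L⁻¹, and [Ag⁺] = 3s.
Ksp = [Ag⁺]^3[AsO₄³⁻] = (3s)^3(1.63×10⁻²)
(3s)^3 = 6.27×10⁻²³ / (1.63×10⁻²) = 3.85×10⁻²¹
s = 5.22×10⁻⁸ mol L⁻¹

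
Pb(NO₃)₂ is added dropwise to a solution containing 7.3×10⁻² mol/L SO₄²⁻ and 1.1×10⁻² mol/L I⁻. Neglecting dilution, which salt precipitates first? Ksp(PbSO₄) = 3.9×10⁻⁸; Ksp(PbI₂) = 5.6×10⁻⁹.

PbSO₄

Precipitation of each salt begins when its ion product equals Ksp.
For PbSO₄: [Pb²⁺] = (Ksp/[SO₄²⁻]) = 5.3×10⁻⁷ mol/L
For PbI₂: [Pb²⁺] = (Ksp/[I⁻]^2) = 4.6×10⁻⁵ mol/L
PbSO₄ requires the lower [Pb²⁺], so it precipitates first.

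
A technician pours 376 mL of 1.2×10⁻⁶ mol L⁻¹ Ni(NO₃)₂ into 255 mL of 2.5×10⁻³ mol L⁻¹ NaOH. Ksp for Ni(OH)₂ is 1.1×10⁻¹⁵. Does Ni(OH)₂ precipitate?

Yes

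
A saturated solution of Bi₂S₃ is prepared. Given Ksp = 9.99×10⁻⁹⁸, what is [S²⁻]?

Bi₂S₃(s) ⇌ 2 Bi³⁺(aq) + 3 S²⁻(aq)
Call the molar solubility s, so that [Bi³⁺] = 2s and [S²⁻] = 3s.
Ksp = [Bi³⁺]^2[S²⁻]^3 = (2s)^2 · (3s)^3 = 108s^5 = 9.99×10⁻⁹⁸
s = 1.56×10⁻²⁰ mol L⁻¹
[S²⁻] = 3s = 4.68×10⁻²⁰ mol L⁻¹

4.68×10⁻²⁰ M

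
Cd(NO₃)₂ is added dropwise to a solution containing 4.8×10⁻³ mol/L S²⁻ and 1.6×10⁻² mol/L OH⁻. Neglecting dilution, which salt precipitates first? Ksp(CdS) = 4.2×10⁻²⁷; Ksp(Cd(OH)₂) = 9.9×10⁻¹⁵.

CdS

Precipitation of each salt begins when its ion product equals Ksp.
For CdS: [Cd²⁺] = (Ksp/[S²⁻]) = 8.8×10⁻²⁵ mol/L
For Cd(OH)₂: [Cd²⁺] = (Ksp/[OH⁻]^2) = 3.9×10⁻¹¹ mol/L
CdS requires the lower [Cd²⁺], so it precipitates first.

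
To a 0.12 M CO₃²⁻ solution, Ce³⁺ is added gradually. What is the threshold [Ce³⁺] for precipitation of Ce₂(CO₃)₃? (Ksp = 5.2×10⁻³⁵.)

The threshold for precipitation is Q = Ksp.
Ce₂(CO₃)₃(s) ⇌ 2 Ce³⁺(aq) + 3 CO₃²⁻(aq)
Ksp = [Ce³⁺]^2[CO₃²⁻]^3 = [Ce³⁺]^2(0.12)^3
[Ce³⁺]^2 = 5.2×10⁻³⁵ / (0.12)^3 = 3.0×10⁻³²
[Ce³⁺] = 1.7×10⁻¹⁶ M

1.7×10⁻¹⁶ M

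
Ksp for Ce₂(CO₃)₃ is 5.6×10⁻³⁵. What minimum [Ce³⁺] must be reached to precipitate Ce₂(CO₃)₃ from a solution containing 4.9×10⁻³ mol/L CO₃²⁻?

2.2×10⁻¹⁴ M

A salt starts to precipitate once the ion product Q reaches its Ksp.
Ce₂(CO₃)₃(s) ⇌ 2 Ce³⁺(aq) + 3 CO₃²⁻(aq)
Ksp = [Ce³⁺]^2[CO₃²⁻]^3 = [Ce³⁺]^2(4.9×10⁻³)^3
[Ce³⁺]^2 = 5.6×10⁻³⁵ / (4.9×10⁻³)^3 = 4.8×10⁻²⁸
[Ce³⁺] = 2.2×10⁻¹⁴ mol/L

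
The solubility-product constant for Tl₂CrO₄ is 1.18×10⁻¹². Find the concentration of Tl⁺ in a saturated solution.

Tl₂CrO₄(s) ⇌ 2 Tl⁺(aq) + CrO₄²⁻(aq)
Call the molar solubility s, so that [Tl⁺] = 2s and [CrO₄²⁻] = s.
Ksp = [Tl⁺]^2[CrO₄²⁻] = (2s)^2 · s = 4s^3 = 1.18×10⁻¹²
s = 6.66×10⁻⁵ mol/L
[Tl⁺] = 2s = 1.33×10⁻⁴ mol/L

1.33×10⁻⁴ M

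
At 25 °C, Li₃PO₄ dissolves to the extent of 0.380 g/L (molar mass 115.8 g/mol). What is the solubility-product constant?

Ksp = 3.13×10⁻⁹

s = (0.380 g L⁻¹)/(115.8 g mol⁻¹) = 3.2815×10⁻³ M
Li₃PO₄(s) ⇌ 3 Li⁺(aq) + PO₄³⁻(aq)
With molar solubility s: [Li⁺] = 3s, [PO₄³⁻] = s.
Ksp = [Li⁺]^3[PO₄³⁻] = (3s)^3 · s = 27s^4
Ksp = 27 × (3.2815×10⁻³)^4 = 3.13×10⁻⁹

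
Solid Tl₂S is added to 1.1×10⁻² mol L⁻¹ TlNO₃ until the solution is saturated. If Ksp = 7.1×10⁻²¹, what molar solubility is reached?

Tl₂S(s) ⇌ 2 Tl⁺(aq) + S²⁻(aq)
Let s be the solubility of Tl₂S here. The common ion gives [Tl⁺] ≈ 1.1×10⁻² mol L⁻¹, and [S²⁻] = s.
Ksp = [Tl⁺]^2[S²⁻] = (1.1×10⁻²)^2s
s = 7.1×10⁻²¹ / (1.1×10⁻²)^2 = 5.9×10⁻¹⁷
s = 5.9×10⁻¹⁷ mol L⁻¹

5.9×10⁻¹⁷ M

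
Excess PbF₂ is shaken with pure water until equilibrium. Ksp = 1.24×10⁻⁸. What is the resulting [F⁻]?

2.92×10⁻³ M

PbF₂(s) ⇌ Pb²⁺(aq) + 2 F⁻(aq)
Call the molar solubility s, so that [Pb²⁺] = s and [F⁻] = 2s.
Ksp = [Pb²⁺][F⁻]^2 = s · (2s)^2 = 4s^3 = 1.24×10⁻⁸
s = 1.46×10⁻³ mol/L
[F⁻] = 2s = 2.92×10⁻³ mol/L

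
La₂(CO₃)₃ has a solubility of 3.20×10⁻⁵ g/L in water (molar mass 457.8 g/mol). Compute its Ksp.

Ksp = 1.80×10⁻³⁴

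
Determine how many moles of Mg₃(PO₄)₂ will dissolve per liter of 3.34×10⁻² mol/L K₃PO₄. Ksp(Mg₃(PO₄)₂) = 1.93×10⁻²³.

8.62×10⁻⁸ M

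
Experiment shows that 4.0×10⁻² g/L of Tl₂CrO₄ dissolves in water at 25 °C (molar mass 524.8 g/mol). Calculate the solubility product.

Ksp = 1.8×10⁻¹²

Molar solubility s = (4.0×10⁻² g/L) / (524.8 g/mol) = 7.622×10⁻⁵ mol/L
Tl₂CrO₄(s) ⇌ 2 Tl⁺(aq) + CrO₄²⁻(aq)
With molar solubility s: [Tl⁺] = 2s, [CrO₄²⁻] = s.
Ksp = [Tl⁺]^2[CrO₄²⁻] = (2s)^2 · s = 4s^3
Ksp = 4 × (7.622×10⁻⁵)^3 = 1.8×10⁻¹²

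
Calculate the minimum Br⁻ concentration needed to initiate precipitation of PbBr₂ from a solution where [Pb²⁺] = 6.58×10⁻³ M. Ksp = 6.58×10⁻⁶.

3.16×10⁻² M

Each salt precipitates once Q = Ksp for that salt.
PbBr₂(s) ⇌ Pb²⁺(aq) + 2 Br⁻(aq)
Ksp = [Pb²⁺][Br⁻]^2 = [Br⁻]^2(6.58×10⁻³)
[Br⁻]^2 = 6.58×10⁻⁶ / (6.58×10⁻³) = 1.00×10⁻³
[Br⁻] = 3.16×10⁻² M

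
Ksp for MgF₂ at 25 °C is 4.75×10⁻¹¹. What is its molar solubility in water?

MgF₂(s) ⇌ Mg²⁺(aq) + 2 F⁻(aq)
Let s be the molar solubility. Then [Mg²⁺] = s and [F⁻] = 2s.
Ksp = [Mg²⁺][F⁻]^2 = s · (2s)^2 = 4s^3
4s^3 = 4.75×10⁻¹¹  ⇒  s^3 = 1.19×10⁻¹¹
Taking the 3rd root, s = 2.28×10⁻⁴ mol/L.

2.28×10⁻⁴ M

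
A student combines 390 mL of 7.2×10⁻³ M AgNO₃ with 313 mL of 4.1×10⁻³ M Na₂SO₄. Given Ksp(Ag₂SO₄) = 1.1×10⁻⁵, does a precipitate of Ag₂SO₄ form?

Total volume after mixing = 390 + 313 = 703 mL.
[Ag⁺] = (7.2×10⁻³)(390)/703 = 4.0×10⁻³ M
[SO₄²⁻] = (4.1×10⁻³)(313)/703 = 1.8×10⁻³ M
Q = [Ag⁺]^2[SO₄²⁻] = 2.9×10⁻⁸
Since Q (2.9×10⁻⁸) is less than Ksp (1.1×10⁻⁵), no Ag₂SO₄ precipitates.

No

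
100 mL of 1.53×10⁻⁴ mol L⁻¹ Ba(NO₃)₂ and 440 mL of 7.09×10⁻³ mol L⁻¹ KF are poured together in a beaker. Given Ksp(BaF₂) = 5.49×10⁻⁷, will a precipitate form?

No

After mixing, V = 100 mL + 440 mL = 540 mL.
[Ba²⁺] = (1.53×10⁻⁴)(100)/540 = 2.83×10⁻⁵ mol L⁻¹
[F⁻] = (7.09×10⁻³)(440)/540 = 5.78×10⁻³ mol L⁻¹
Q = [Ba²⁺][F⁻]^2 = 9.46×10⁻¹⁰
Since Q (9.46×10⁻¹⁰) is less than Ksp (5.49×10⁻⁷), no BaF₂ precipitates.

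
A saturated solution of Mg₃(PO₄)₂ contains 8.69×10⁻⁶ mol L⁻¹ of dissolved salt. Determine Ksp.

Ksp = 5.35×10⁻²⁴

Mg₃(PO₄)₂(s) ⇌ 3 Mg²⁺(aq) + 2 PO₄³⁻(aq)
For each mole of Mg₃(PO₄)₂ that dissolves per liter, [Mg²⁺] = 3s and [PO₄³⁻] = 2s; let s denote this solubility.
Ksp = [Mg²⁺]^3[PO₄³⁻]^2 = (3s)^3 · (2s)^2 = 108s^5
Ksp = 108 × (8.69×10⁻⁶)^5 = 5.35×10⁻²⁴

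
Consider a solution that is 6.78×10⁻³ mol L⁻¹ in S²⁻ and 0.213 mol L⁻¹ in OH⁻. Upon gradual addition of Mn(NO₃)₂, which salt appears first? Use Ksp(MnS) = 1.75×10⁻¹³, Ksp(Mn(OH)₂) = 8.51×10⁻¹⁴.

Mn(OH)₂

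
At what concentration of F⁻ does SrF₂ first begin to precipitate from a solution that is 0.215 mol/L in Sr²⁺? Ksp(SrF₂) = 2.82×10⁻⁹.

Precipitation begins when Q = Ksp.
SrF₂(s) ⇌ Sr²⁺(aq) + 2 F⁻(aq)
Ksp = [Sr²⁺][F⁻]^2 = [F⁻]^2(0.215)
[F⁻]^2 = 2.82×10⁻⁹ / (0.215) = 1.31×10⁻⁸
[F⁻] = 1.15×10⁻⁴ mol/L

1.15×10⁻⁴ M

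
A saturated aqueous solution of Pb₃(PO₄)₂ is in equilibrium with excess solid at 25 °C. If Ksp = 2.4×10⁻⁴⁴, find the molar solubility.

7.4×10⁻¹⁰ M

Pb₃(PO₄)₂(s) ⇌ 3 Pb²⁺(aq) + 2 PO₄³⁻(aq)
If s mol/L of Pb₃(PO₄)₂ dissolves, [Pb²⁺] = 3s and [PO₄³⁻] = 2s.
Ksp = [Pb²⁺]^3[PO₄³⁻]^2 = (3s)^3 · (2s)^2 = 108s^5
108s^5 = 2.4×10⁻⁴⁴  ⇒  s^5 = 2.2×10⁻⁴⁶
Taking the 5th root, s = 7.4×10⁻¹⁰ mol L⁻¹.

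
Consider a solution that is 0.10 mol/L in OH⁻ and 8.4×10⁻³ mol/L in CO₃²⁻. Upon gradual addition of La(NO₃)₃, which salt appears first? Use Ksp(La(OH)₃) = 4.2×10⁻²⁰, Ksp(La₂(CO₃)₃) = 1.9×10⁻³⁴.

The threshold for precipitation is Q = Ksp.
For La(OH)₃: [La³⁺] = (Ksp/[OH⁻]^3) = 4.2×10⁻¹⁷ mol/L
For La₂(CO₃)₃: [La³⁺] = (Ksp/[CO₃²⁻]^3)^(1/2) = 1.8×10⁻¹⁴ mol/L
La(OH)₃ requires the lower [La³⁺], so it precipitates first.

La(OH)₃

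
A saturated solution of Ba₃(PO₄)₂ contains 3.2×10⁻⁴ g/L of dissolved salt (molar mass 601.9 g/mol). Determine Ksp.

Convert to molarity: s = 3.2×10⁻⁴ / 601.9 = 5.316×10⁻⁷ mol/L
Ba₃(PO₄)₂(s) ⇌ 3 Ba²⁺(aq) + 2 PO₄³⁻(aq)
Call the molar solubility s, so that [Ba²⁺] = 3s and [PO₄³⁻] = 2s.
Ksp = [Ba²⁺]^3[PO₄³⁻]^2 = (3s)^3 · (2s)^2 = 108s^5
Ksp = 108 × (5.316×10⁻⁷)^5 = 4.6×10⁻³⁰

Ksp = 4.6×10⁻³⁰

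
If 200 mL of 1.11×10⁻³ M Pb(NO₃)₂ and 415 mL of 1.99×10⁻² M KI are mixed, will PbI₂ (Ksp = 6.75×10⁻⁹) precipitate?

The combined volume is 615 mL.
[Pb²⁺] = (1.11×10⁻³)(200)/615 = 3.61×10⁻⁴ M
[I⁻] = (1.99×10⁻²)(415)/615 = 1.34×10⁻² M
Q = [Pb²⁺][I⁻]^2 = 6.51×10⁻⁸
Because Q > Ksp (6.51×10⁻⁸ vs 6.75×10⁻⁹), a precipitate of PbI₂ forms.

Yes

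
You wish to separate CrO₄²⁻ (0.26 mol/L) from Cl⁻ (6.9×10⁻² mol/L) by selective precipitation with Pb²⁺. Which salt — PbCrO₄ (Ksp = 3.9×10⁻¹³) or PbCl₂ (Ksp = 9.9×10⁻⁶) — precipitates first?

PbCrO₄

The threshold for precipitation is Q = Ksp.
For PbCrO₄: [Pb²⁺] = (Ksp/[CrO₄²⁻]) = 1.5×10⁻¹² mol/L
For PbCl₂: [Pb²⁺] = (Ksp/[Cl⁻]^2) = 2.1×10⁻³ mol/L
Since PbCrO₄ needs less Pb²⁺ to reach saturation, it precipitates first.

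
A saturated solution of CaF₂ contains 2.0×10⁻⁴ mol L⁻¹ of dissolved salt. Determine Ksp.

Ksp = 3.2×10⁻¹¹

CaF₂(s) ⇌ Ca²⁺(aq) + 2 F⁻(aq)
If s mol/L of CaF₂ dissolves, [Ca²⁺] = s and [F⁻] = 2s.
Ksp = [Ca²⁺][F⁻]^2 = s · (2s)^2 = 4s^3
Ksp = 4 × (2.0×10⁻⁴)^3 = 3.2×10⁻¹¹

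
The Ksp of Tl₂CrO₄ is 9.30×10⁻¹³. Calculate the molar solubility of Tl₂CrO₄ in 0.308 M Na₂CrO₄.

Tl₂CrO₄(s) ⇌ 2 Tl⁺(aq) + CrO₄²⁻(aq)
With CrO₄²⁻ already at 0.308 M and s small, take [CrO₄²⁻] ≈ 0.308 M and [Tl⁺] = 2s.
Ksp = [Tl⁺]^2[CrO₄²⁻] = (2s)^2(0.308)
(2s)^2 = 9.30×10⁻¹³ / (0.308) = 3.02×10⁻¹²
s = 8.69×10⁻⁷ M

8.69×10⁻⁷ M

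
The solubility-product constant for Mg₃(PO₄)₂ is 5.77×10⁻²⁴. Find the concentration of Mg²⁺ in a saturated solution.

Mg₃(PO₄)₂(s) ⇌ 3 Mg²⁺(aq) + 2 PO₄³⁻(aq)
Call the molar solubility s, so that [Mg²⁺] = 3s and [PO₄³⁻] = 2s.
Ksp = [Mg²⁺]^3[PO₄³⁻]^2 = (3s)^3 · (2s)^2 = 108s^5 = 5.77×10⁻²⁴
s = 8.82×10⁻⁶ M
[Mg²⁺] = 3s = 2.65×10⁻⁵ M

2.65×10⁻⁵ M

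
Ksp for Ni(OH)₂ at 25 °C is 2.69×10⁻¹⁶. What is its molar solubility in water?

4.07×10⁻⁶ M

Ni(OH)₂(s) ⇌ Ni²⁺(aq) + 2 OH⁻(aq)
If s mol/L of Ni(OH)₂ dissolves, [Ni²⁺] = s and [OH⁻] = 2s.
Ksp = [Ni²⁺][OH⁻]^2 = s · (2s)^2 = 4s^3
4s^3 = 2.69×10⁻¹⁶  ⇒  s^3 = 6.73×10⁻¹⁷
Taking the 3rd root, s = 4.07×10⁻⁶ mol L⁻¹.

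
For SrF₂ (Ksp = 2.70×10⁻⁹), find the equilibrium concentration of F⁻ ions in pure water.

SrF₂(s) ⇌ Sr²⁺(aq) + 2 F⁻(aq)
Call the molar solubility s, so that [Sr²⁺] = s and [F⁻] = 2s.
Ksp = [Sr²⁺][F⁻]^2 = s · (2s)^2 = 4s^3 = 2.70×10⁻⁹
s = 8.77×10⁻⁴ M
[F⁻] = 2s = 1.75×10⁻³ M

1.75×10⁻³ M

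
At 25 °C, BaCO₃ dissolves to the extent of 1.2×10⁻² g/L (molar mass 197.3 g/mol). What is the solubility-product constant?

Ksp = 3.7×10⁻⁹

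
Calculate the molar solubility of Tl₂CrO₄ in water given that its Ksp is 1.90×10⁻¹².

7.80×10⁻⁵ M

Tl₂CrO₄(s) ⇌ 2 Tl⁺(aq) + CrO₄²⁻(aq)
Call the molar solubility s, so that [Tl⁺] = 2s and [CrO₄²⁻] = s.
Ksp = [Tl⁺]^2[CrO₄²⁻] = (2s)^2 · s = 4s^3
4s^3 = 1.90×10⁻¹²  ⇒  s^3 = 4.75×10⁻¹³
s = 7.80×10⁻⁵ mol/L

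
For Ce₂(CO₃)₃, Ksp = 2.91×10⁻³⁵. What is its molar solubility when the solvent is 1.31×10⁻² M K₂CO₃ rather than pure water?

Ce₂(CO₃)₃(s) ⇌ 2 Ce³⁺(aq) + 3 CO₃²⁻(aq)
CO₃²⁻ is already present at 1.31×10⁻² M. If s mol/L of Ce₂(CO₃)₃ dissolves, [Ce³⁺] = 2s while [CO₃²⁻] ≈ 1.31×10⁻² M.
Ksp = [Ce³⁺]^2[CO₃²⁻]^3 = (2s)^2(1.31×10⁻²)^3
(2s)^2 = 2.91×10⁻³⁵ / (1.31×10⁻²)^3 = 1.29×10⁻²⁹
s = 1.80×10⁻¹⁵ M

1.80×10⁻¹⁵ M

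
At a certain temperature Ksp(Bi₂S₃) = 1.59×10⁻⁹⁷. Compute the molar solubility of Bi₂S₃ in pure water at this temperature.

Bi₂S₃(s) ⇌ 2 Bi³⁺(aq) + 3 S²⁻(aq)
For each mole of Bi₂S₃ that dissolves per liter, [Bi³⁺] = 2s and [S²⁻] = 3s; let s denote this solubility.
Ksp = [Bi³⁺]^2[S²⁻]^3 = (2s)^2 · (3s)^3 = 108s^5
108s^5 = 1.59×10⁻⁹⁷  ⇒  s^5 = 1.47×10⁻⁹⁹
Taking the 5th root, s = 1.71×10⁻²⁰ mol/L.

1.71×10⁻²⁰ M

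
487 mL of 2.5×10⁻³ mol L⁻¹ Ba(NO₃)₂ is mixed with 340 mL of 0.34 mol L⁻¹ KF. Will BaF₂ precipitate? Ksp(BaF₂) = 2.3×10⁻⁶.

The combined volume is 827 mL.
[Ba²⁺] = (2.5×10⁻³)(487)/827 = 1.5×10⁻³ mol L⁻¹
[F⁻] = (0.34)(340)/827 = 0.14 mol L⁻¹
Q = [Ba²⁺][F⁻]^2 = 2.9×10⁻⁵
Since Q (2.9×10⁻⁵) exceeds Ksp (2.3×10⁻⁶), BaF₂ will precipitate.

Yes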